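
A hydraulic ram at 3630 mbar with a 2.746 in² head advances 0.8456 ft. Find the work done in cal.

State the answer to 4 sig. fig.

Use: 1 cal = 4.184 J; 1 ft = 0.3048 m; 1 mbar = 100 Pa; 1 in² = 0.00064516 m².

3630 mbar → 363000 Pa
2.746 in² → 0.00177161 m²
F = P × A = 363000 × 0.00177161 = 643.094 N
0.8456 ft → 0.257739 m
W = F × d = 643.094 × 0.257739 = 165.75 J
In cal: 165.75 / 4.184 = 39.6152 cal

39.62 cal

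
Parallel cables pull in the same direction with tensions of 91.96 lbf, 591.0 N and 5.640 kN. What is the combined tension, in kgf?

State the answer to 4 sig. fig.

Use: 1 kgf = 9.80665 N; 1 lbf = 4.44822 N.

677.1 kgf

91.96 lbf × 4.44822 → 409.058 N
591.0 N (already N)
5.640 kN × 1000 → 5640 N
Combined: 409.058 + 591 + 5640 = 6640.06 N
In kgf: 6640.06 / 9.80665 = 677.098 kgf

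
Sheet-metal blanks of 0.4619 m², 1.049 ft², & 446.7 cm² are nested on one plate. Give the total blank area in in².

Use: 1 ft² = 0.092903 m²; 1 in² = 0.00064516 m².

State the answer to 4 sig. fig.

0.4619 m² (already m²)
1.049 ft² × 0.092903 → 0.0974552 m²
446.7 cm² × 0.0001 → 0.04467 m²
Total: 0.4619 + 0.0974552 + 0.04467 = 0.604025 m²
In in²: 0.604025 / 0.00064516 = 936.241 in²

936.2 in²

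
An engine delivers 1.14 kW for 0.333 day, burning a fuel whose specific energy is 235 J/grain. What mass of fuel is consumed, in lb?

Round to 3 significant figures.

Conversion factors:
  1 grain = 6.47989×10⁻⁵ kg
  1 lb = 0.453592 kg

1.14 kW → 1140 W
0.333 day → 28771.2 s
E = P × t = 1140 × 28771.2 = 3.27992×10⁷ J
235 J/grain → 3.6266×10⁶ J/kg
m = E / e_s = 3.27992×10⁷ / 3.6266×10⁶ = 9.04406 kg
In lb: 9.04406 / 0.453592 = 19.9388 lb

19.9 lb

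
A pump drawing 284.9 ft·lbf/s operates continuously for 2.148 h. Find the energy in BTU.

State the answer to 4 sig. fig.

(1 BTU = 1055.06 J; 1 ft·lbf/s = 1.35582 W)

2831 BTU

284.9 ft·lbf/s × 1.35582 → 386.273 W
2.148 h × 3600 → 7732.8 s
E = P × t = 386.273 W × 7732.8 s = 2.98697×10⁶ J
2.98697×10⁶ J ÷ (1055.06 J/BTU) = 2831.09 BTU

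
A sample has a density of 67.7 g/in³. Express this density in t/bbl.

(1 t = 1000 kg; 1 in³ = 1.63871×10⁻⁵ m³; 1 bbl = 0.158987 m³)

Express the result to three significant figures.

0.657 t/bbl

67.7 g/in³ × 0.001 kg/g ÷ 1.63871×10⁻⁵ m³/in³ = 4131.3 kg/m³
4131.3 kg/m³ ÷ 1000 kg/t × 0.158987 m³/bbl = 0.656823 t/bbl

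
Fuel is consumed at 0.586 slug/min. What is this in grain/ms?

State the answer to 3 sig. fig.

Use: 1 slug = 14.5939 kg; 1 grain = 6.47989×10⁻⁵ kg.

0.586 slug/min × 14.5939 kg/slug ÷ 60 s/min = 0.142534 kg/s
0.142534 kg/s ÷ 6.47989×10⁻⁵ kg/grain × 0.001 s/ms = 2.19964 grain/ms

2.20 grain/ms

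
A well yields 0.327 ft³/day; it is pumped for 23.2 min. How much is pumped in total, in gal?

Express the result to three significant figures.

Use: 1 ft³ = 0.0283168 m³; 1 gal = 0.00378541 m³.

0.0394 gal

0.327 ft³/day → 1.07171×10⁻⁷ m³/s
23.2 min → 1392 s
V = Q × t = 1.07171×10⁻⁷ × 1392 = 1.49182×10⁻⁴ m³
In gal: 1.49182×10⁻⁴ / 0.00378541 = 0.0394097 gal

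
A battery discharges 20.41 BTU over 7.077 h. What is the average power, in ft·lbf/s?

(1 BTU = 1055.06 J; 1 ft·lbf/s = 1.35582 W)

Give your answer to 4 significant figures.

0.6234 ft·lbf/s

20.41 BTU × 1055.06 → 21533.8 J
7.077 h × 3600 → 25477.2 s
P = E / t = 21533.8 J / 25477.2 s = 0.845218 W
0.845218 W ÷ (1.35582 W/ft·lbf/s) = 0.6234 ft·lbf/s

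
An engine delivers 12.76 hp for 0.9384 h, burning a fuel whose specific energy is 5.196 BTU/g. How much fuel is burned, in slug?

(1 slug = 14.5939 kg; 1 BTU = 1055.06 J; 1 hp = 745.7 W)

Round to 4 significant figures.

12.76 hp → 9515.13 W
0.9384 h → 3378.24 s
E = P × t = 9515.13 × 3378.24 = 3.21444×10⁷ J
5.196 BTU/g → 5.48209×10⁶ J/kg
m = E / e_s = 3.21444×10⁷ / 5.48209×10⁶ = 5.86353 kg
In slug: 5.86353 / 14.5939 = 0.40178 slug

0.4018 slug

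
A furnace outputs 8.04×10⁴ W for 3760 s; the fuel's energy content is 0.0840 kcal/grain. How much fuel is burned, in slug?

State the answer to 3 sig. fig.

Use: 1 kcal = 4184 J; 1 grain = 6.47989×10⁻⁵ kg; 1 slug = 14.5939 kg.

3.82 slug

E = P × t = 80400 × 3760 = 3.02304×10⁸ J
0.0840 kcal/grain → 5.4238×10⁶ J/kg
m = E / e_s = 3.02304×10⁸ / 5.4238×10⁶ = 55.7366 kg
In slug: 55.7366 / 14.5939 = 3.81917 slug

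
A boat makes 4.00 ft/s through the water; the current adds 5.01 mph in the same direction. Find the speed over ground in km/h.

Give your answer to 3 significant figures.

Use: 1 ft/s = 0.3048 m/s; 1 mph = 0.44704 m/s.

4.00 ft/s × 0.3048 = 1.2192 m/s
5.01 mph × 0.44704 = 2.23967 m/s
Total: 1.2192 + 2.23967 = 3.45887 m/s
In km/h: 3.45887 / (1/3.6) = 12.4519 km/h

12.5 km/h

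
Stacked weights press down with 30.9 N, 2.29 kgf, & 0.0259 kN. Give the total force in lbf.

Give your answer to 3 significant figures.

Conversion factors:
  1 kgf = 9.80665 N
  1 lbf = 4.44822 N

17.8 lbf

30.9 N (already N)
2.29 kgf × 9.80665 = 22.4572 N
0.0259 kN × 1000 = 25.9 N
Total: 30.9 + 22.4572 + 25.9 = 79.2572 N
In lbf: 79.2572 / 4.44822 = 17.8177 lbf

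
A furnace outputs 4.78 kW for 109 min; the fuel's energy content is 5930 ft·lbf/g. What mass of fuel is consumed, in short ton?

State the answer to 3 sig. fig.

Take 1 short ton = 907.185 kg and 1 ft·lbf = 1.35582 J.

4.78 kW → 4780 W
109 min → 6540 s
E = P × t = 4780 × 6540 = 3.12612×10⁷ J
5930 ft·lbf/g → 8.04001×10⁶ J/kg
m = E / e_s = 3.12612×10⁷ / 8.04001×10⁶ = 3.8882 kg
In short ton: 3.8882 / 907.185 = 0.00428601 short ton

0.00429 short ton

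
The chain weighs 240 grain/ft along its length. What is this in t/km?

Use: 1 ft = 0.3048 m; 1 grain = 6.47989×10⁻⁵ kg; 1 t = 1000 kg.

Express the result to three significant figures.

0.0510 t/km

240 grain/ft × 6.47989×10⁻⁵ kg/grain ÷ 0.3048 m/ft = 0.0510228 kg/m
0.0510228 kg/m ÷ 1000 kg/t × 1000 m/km = 0.0510228 t/km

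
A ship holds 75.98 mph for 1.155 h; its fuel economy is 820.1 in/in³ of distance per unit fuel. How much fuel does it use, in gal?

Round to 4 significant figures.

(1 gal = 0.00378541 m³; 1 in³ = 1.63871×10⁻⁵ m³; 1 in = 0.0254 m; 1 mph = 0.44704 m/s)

75.98 mph → 33.9661 m/s
1.155 h → 4158 s
d = v × t = 33.9661 × 4158 = 141231 m
820.1 in/in³ → 1.27115×10⁶ m/m³
V = d / (distance per unit fuel) = 141231 / 1.27115×10⁶ = 0.111105 m³
In gal: 0.111105 / 0.00378541 = 29.3508 gal

29.35 gal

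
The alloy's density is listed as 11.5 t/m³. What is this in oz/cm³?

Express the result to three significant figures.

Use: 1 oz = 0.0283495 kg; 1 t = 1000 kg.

11.5 t/m³ × 1000 kg/t = 11500 kg/m³
11500 kg/m³ ÷ 0.0283495 kg/oz × 10⁻⁶ m³/cm³ = 0.405651 oz/cm³

0.406 oz/cm³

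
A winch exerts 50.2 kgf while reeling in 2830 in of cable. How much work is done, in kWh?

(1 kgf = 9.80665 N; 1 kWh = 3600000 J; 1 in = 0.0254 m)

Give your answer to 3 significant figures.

0.00983 kWh

50.2 kgf × 9.80665 = 492.294 N
2830 in × 0.0254 = 71.882 m
W = F × d = 492.294 N × 71.882 m = 35387.1 J
35387.1 J ÷ (3600000 J/kWh) = 0.00982975 kWh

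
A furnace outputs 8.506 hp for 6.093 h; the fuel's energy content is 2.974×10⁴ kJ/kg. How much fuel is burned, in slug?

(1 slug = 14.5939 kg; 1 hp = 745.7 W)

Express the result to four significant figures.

0.3206 slug

8.506 hp → 6342.92 W
6.093 h → 21934.8 s
E = P × t = 6342.92 × 21934.8 = 1.39131×10⁸ J
2.974×10⁴ kJ/kg → 2.974×10⁷ J/kg
m = E / e_s = 1.39131×10⁸ / 2.974×10⁷ = 4.67824 kg
In slug: 4.67824 / 14.5939 = 0.320561 slug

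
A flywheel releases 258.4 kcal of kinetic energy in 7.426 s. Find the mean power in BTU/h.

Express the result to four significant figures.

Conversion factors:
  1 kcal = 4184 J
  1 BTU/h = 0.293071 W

258.4 kcal × 4184 = 1.08115×10⁶ J
P = E / t = 1.08115×10⁶ J / 7.426 s = 145590 W
145590 W ÷ (0.293071 W/BTU/h) = 496774 BTU/h

4.968×10⁵ BTU/h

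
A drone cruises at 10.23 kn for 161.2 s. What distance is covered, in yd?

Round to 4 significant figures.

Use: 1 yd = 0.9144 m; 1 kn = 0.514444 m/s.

10.23 kn × 0.514444 → 5.26276 m/s
d = v × t = 5.26276 m/s × 161.2 s = 848.357 m
848.357 m ÷ (0.9144 m/yd) = 927.774 yd

927.8 yd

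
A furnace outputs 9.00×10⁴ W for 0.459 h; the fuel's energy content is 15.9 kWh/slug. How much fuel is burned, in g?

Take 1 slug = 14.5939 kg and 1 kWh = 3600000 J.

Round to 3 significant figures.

0.459 h → 1652.4 s
E = P × t = 90000 × 1652.4 = 1.48716×10⁸ J
15.9 kWh/slug → 3.92219×10⁶ J/kg
m = E / e_s = 1.48716×10⁸ / 3.92219×10⁶ = 37.9166 kg
In g: 37.9166 / 0.001 = 37916.6 g

3.79×10⁴ g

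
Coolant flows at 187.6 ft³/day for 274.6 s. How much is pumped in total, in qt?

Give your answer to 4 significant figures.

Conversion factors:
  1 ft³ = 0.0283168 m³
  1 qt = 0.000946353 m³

187.6 ft³/day → 6.14842×10⁻⁵ m³/s
V = Q × t = 6.14842×10⁻⁵ × 274.6 = 0.0168836 m³
In qt: 0.0168836 / 0.000946353 = 17.8407 qt

17.84 qt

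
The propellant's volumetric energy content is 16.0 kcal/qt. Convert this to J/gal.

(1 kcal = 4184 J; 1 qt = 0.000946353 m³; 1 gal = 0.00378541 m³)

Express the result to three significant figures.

2.68×10⁵ J/gal

16.0 kcal/qt × 4184 J/kcal ÷ 0.000946353 m³/qt = 7.07389×10⁷ J/m³
7.07389×10⁷ J/m³ × 0.00378541 m³/gal = 267776 J/gal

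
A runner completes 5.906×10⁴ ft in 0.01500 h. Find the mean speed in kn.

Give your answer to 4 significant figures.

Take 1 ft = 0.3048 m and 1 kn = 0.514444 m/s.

5.906×10⁴ ft × 0.3048 = 18001.5 m
0.01500 h × 3600 = 54 s
v = d / t = 18001.5 m / 54 s = 333.361 m/s
333.361 m/s ÷ (0.514444 m/s/kn) = 648.003 kn

648.0 kn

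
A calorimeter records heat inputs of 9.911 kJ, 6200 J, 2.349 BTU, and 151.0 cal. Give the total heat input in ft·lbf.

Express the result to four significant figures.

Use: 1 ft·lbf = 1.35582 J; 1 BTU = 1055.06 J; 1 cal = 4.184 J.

1.418×10⁴ ft·lbf

9.911 kJ × 1000 = 9911 J
6200 J (already J)
2.349 BTU × 1055.06 = 2478.34 J
151.0 cal × 4.184 = 631.784 J
Sum: 9911 + 6200 + 2478.34 + 631.784 = 19221.1 J
In ft·lbf: 19221.1 / 1.35582 = 14176.7 ft·lbf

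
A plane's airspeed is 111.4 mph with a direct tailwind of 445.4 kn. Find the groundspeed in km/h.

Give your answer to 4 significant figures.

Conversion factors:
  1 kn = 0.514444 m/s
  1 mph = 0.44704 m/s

111.4 mph × 0.44704 = 49.8003 m/s
445.4 kn × 0.514444 = 229.133 m/s
Total: 49.8003 + 229.133 = 278.933 m/s
In km/h: 278.933 / (1/3.6) = 1004.16 km/h

1004 km/h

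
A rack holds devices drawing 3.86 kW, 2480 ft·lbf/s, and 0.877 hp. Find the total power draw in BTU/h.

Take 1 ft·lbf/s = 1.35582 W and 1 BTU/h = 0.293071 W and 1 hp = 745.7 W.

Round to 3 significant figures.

2.69×10⁴ BTU/h

3.86 kW × 1000 = 3860 W
2480 ft·lbf/s × 1.35582 = 3362.43 W
0.877 hp × 745.7 = 653.979 W
Combined: 3860 + 3362.43 + 653.979 = 7876.41 W
In BTU/h: 7876.41 / 0.293071 = 26875.4 BTU/h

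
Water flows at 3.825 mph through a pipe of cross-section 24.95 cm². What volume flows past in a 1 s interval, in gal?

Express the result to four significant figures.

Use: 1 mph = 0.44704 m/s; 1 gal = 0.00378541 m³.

1.127 gal

3.825 mph × 0.44704 = 1.70993 m/s
24.95 cm² × 0.0001 = 0.002495 m²
V = v × A × t = 1.70993 m/s × 0.002495 m² × 1 s = 0.00426628 m³
0.00426628 m³ ÷ (0.00378541 m³/gal) = 1.12703 gal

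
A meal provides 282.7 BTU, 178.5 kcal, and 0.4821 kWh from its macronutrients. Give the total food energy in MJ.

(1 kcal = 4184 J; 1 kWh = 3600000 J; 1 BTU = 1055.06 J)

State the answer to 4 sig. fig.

2.781 MJ

282.7 BTU × 1055.06 = 298265 J
178.5 kcal × 4184 = 746844 J
0.4821 kWh × 3600000 = 1.73556×10⁶ J
Total: 298265 + 746844 + 1.73556×10⁶ = 2.78067×10⁶ J
In MJ: 2.78067×10⁶ / 1000000 = 2.78067 MJ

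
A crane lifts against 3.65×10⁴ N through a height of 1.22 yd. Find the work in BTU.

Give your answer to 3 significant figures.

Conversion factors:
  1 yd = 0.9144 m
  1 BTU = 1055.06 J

38.6 BTU

1.22 yd × 0.9144 = 1.11557 m
W = F × d = 36500 N × 1.11557 m = 40718.3 J
40718.3 J ÷ (1055.06 J/BTU) = 38.5934 BTU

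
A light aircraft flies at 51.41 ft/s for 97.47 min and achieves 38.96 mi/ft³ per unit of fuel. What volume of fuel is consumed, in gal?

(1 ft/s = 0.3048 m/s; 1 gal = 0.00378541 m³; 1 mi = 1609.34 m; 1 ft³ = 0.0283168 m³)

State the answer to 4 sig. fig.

51.41 ft/s → 15.6698 m/s
97.47 min → 5848.2 s
d = v × t = 15.6698 × 5848.2 = 91640.1 m
38.96 mi/ft³ → 2.21423×10⁶ m/m³
V = d / (distance per unit fuel) = 91640.1 / 2.21423×10⁶ = 0.0413869 m³
In gal: 0.0413869 / 0.00378541 = 10.9333 gal

10.93 gal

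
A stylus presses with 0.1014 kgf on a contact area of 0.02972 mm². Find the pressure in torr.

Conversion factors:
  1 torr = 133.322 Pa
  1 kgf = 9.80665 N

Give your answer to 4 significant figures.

2.510×10⁵ torr

0.1014 kgf × 9.80665 = 0.994394 N
0.02972 mm² × 10⁻⁶ = 2.972×10⁻⁸ m²
P = F / A = 0.994394 N / 2.972×10⁻⁸ m² = 3.34587×10⁷ Pa
3.34587×10⁷ Pa ÷ (133.322 Pa/torr) = 250962 torr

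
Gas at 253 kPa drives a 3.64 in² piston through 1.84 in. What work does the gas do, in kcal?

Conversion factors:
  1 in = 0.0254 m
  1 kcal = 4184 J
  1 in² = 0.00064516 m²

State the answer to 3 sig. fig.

253 kPa → 253000 Pa
3.64 in² → 0.00234838 m²
F = P × A = 253000 × 0.00234838 = 594.14 N
1.84 in → 0.046736 m
W = F × d = 594.14 × 0.046736 = 27.7677 J
In kcal: 27.7677 / 4184 = 0.00663664 kcal

0.00664 kcal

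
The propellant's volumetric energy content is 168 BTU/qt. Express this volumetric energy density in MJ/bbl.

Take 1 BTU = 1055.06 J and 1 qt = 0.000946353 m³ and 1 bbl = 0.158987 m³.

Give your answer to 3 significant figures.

168 BTU/qt × 1055.06 J/BTU ÷ 0.000946353 m³/qt = 1.87298×10⁸ J/m³
1.87298×10⁸ J/m³ ÷ 1000000 J/MJ × 0.158987 m³/bbl = 29.7779 MJ/bbl

29.8 MJ/bbl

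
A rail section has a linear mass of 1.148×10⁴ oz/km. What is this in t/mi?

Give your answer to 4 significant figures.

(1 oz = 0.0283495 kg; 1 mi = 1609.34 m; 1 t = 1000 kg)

0.5238 t/mi

1.148×10⁴ oz/km × 0.0283495 kg/oz ÷ 1000 m/km = 0.325452 kg/m
0.325452 kg/m ÷ 1000 kg/t × 1609.34 m/mi = 0.523763 t/mi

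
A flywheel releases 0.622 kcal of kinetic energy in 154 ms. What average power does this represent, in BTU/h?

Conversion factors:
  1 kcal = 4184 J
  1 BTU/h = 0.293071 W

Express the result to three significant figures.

0.622 kcal × 4184 = 2602.45 J
154 ms × 0.001 = 0.154 s
P = E / t = 2602.45 J / 0.154 s = 16899 W
16899 W ÷ (0.293071 W/BTU/h) = 57661.8 BTU/h

5.77×10⁴ BTU/h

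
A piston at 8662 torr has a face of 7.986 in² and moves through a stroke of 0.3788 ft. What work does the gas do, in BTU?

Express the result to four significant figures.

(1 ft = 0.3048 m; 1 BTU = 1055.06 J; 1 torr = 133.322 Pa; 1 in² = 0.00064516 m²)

8662 torr → 1.15484×10⁶ Pa
7.986 in² → 0.00515225 m²
F = P × A = 1.15484×10⁶ × 0.00515225 = 5950.02 N
0.3788 ft → 0.115458 m
W = F × d = 5950.02 × 0.115458 = 686.977 J
In BTU: 686.977 / 1055.06 = 0.651126 BTU

0.6511 BTU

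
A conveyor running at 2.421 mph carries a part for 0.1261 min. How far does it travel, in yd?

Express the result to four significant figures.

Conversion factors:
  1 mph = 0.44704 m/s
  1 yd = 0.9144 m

8.955 yd

2.421 mph × 0.44704 → 1.08228 m/s
0.1261 min × 60 → 7.566 s
d = v × t = 1.08228 m/s × 7.566 s = 8.18853 m
8.18853 m ÷ (0.9144 m/yd) = 8.95509 yd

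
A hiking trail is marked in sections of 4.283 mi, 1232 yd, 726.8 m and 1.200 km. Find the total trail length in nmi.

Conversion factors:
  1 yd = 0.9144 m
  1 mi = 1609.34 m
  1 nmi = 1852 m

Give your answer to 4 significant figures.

4.283 mi × 1609.34 = 6892.8 m
1232 yd × 0.9144 = 1126.54 m
726.8 m (already m)
1.200 km × 1000 = 1200 m
Sum: 6892.8 + 1126.54 + 726.8 + 1200 = 9946.14 m
In nmi: 9946.14 / 1852 = 5.37049 nmi

5.370 nmi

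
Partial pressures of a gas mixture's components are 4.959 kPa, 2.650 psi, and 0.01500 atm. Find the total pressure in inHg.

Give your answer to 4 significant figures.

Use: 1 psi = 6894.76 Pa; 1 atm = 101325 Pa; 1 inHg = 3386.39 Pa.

7.309 inHg

4.959 kPa × 1000 = 4959 Pa
2.650 psi × 6894.76 = 18271.1 Pa
0.01500 atm × 101325 = 1519.88 Pa
Sum: 4959 + 18271.1 + 1519.88 = 24750 Pa
In inHg: 24750 / 3386.39 = 7.30867 inHg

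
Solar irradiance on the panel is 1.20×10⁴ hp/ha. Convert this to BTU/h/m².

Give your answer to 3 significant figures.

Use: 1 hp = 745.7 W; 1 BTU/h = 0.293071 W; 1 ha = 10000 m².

3050 BTU/h/m²

1.20×10⁴ hp/ha × 745.7 W/hp ÷ 10000 m²/ha = 894.84 W/m²
894.84 W/m² ÷ 0.293071 W/BTU/h = 3053.32 BTU/h/m²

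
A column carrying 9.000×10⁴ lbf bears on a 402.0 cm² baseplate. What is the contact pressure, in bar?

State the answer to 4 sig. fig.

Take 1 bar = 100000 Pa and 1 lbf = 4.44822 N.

99.59 bar

9.000×10⁴ lbf × 4.44822 → 400340 N
402.0 cm² × 0.0001 → 0.0402 m²
P = F / A = 400340 N / 0.0402 m² = 9.95871×10⁶ Pa
9.95871×10⁶ Pa ÷ (100000 Pa/bar) = 99.5871 bar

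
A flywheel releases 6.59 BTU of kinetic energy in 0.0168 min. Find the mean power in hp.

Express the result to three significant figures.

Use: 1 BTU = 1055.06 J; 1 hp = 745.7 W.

9.25 hp

6.59 BTU × 1055.06 = 6952.85 J
0.0168 min × 60 = 1.008 s
P = E / t = 6952.85 J / 1.008 s = 6897.67 W
6897.67 W ÷ (745.7 W/hp) = 9.24993 hp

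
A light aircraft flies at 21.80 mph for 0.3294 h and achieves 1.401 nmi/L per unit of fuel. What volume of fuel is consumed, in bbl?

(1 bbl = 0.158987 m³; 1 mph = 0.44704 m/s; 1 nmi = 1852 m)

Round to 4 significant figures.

21.80 mph → 9.74547 m/s
0.3294 h → 1185.84 s
d = v × t = 9.74547 × 1185.84 = 11556.6 m
1.401 nmi/L → 2.59465×10⁶ m/m³
V = d / (distance per unit fuel) = 11556.6 / 2.59465×10⁶ = 0.00445401 m³
In bbl: 0.00445401 / 0.158987 = 0.0280149 bbl

0.02801 bbl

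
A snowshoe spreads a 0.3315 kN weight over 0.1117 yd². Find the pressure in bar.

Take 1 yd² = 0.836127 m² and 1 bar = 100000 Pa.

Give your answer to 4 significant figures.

0.3315 kN × 1000 = 331.5 N
0.1117 yd² × 0.836127 = 0.0933954 m²
P = F / A = 331.5 N / 0.0933954 m² = 3549.43 Pa
3549.43 Pa ÷ (100000 Pa/bar) = 0.0354943 bar

0.03549 bar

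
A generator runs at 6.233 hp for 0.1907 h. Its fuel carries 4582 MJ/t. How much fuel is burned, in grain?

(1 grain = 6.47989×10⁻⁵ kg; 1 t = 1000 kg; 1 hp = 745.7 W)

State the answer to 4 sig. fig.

6.233 hp → 4647.95 W
0.1907 h → 686.52 s
E = P × t = 4647.95 × 686.52 = 3.19091×10⁶ J
4582 MJ/t → 4.582×10⁶ J/kg
m = E / e_s = 3.19091×10⁶ / 4.582×10⁶ = 0.696401 kg
In grain: 0.696401 / 6.47989×10⁻⁵ = 10747.1 grain

1.075×10⁴ grain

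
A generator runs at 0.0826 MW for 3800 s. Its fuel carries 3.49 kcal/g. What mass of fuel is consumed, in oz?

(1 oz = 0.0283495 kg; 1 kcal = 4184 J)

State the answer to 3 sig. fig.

0.0826 MW → 82600 W
E = P × t = 82600 × 3800 = 3.1388×10⁸ J
3.49 kcal/g → 1.46022×10⁷ J/kg
m = E / e_s = 3.1388×10⁸ / 1.46022×10⁷ = 21.4954 kg
In oz: 21.4954 / 0.0283495 = 758.229 oz

758 oz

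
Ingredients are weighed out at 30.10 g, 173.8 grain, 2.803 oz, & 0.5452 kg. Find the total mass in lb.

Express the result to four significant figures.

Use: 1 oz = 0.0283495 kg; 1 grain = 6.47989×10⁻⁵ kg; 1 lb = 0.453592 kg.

30.10 g × 0.001 = 0.0301 kg
173.8 grain × 6.47989×10⁻⁵ = 0.011262 kg
2.803 oz × 0.0283495 = 0.0794636 kg
0.5452 kg (already kg)
Total: 0.0301 + 0.011262 + 0.0794636 + 0.5452 = 0.666026 kg
In lb: 0.666026 / 0.453592 = 1.46834 lb

1.468 lb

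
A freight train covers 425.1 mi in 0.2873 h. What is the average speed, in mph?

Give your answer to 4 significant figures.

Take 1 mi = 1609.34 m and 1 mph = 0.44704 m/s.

1480 mph

425.1 mi × 1609.34 → 684130 m
0.2873 h × 3600 → 1034.28 s
v = d / t = 684130 m / 1034.28 s = 661.455 m/s
661.455 m/s ÷ (0.44704 m/s/mph) = 1479.63 mph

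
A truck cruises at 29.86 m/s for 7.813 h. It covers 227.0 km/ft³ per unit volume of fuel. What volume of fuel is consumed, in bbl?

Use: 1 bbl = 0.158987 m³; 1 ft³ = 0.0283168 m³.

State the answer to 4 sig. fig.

0.6590 bbl

7.813 h → 28126.8 s
d = v × t = 29.86 × 28126.8 = 839866 m
227.0 km/ft³ → 8.01644×10⁶ m/m³
V = d / (distance per unit fuel) = 839866 / 8.01644×10⁶ = 0.104768 m³
In bbl: 0.104768 / 0.158987 = 0.658972 bbl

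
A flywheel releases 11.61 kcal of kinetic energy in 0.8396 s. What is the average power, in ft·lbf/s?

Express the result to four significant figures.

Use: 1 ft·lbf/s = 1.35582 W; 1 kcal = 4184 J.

4.267×10⁴ ft·lbf/s

11.61 kcal × 4184 → 48576.2 J
P = E / t = 48576.2 J / 0.8396 s = 57856.4 W
57856.4 W ÷ (1.35582 W/ft·lbf/s) = 42672.6 ft·lbf/s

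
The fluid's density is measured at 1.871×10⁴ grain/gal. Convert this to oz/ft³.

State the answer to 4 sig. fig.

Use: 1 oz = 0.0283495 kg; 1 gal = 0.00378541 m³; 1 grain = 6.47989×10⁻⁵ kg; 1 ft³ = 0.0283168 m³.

319.9 oz/ft³

1.871×10⁴ grain/gal × 6.47989×10⁻⁵ kg/grain ÷ 0.00378541 m³/gal = 320.279 kg/m³
320.279 kg/m³ ÷ 0.0283495 kg/oz × 0.0283168 m³/ft³ = 319.91 oz/ft³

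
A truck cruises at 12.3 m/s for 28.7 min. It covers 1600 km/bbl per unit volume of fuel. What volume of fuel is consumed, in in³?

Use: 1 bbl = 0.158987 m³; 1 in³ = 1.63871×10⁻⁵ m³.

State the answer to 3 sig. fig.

28.7 min → 1722 s
d = v × t = 12.3 × 1722 = 21180.6 m
1600 km/bbl → 1.00637×10⁷ m/m³
V = d / (distance per unit fuel) = 21180.6 / 1.00637×10⁷ = 0.00210465 m³
In in³: 0.00210465 / 1.63871×10⁻⁵ = 128.433 in³

128 in³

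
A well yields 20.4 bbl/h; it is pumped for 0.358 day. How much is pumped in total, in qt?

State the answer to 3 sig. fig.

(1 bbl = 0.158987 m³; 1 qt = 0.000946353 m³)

20.4 bbl/h → 9.00926×10⁻⁴ m³/s
0.358 day → 30931.2 s
V = Q × t = 9.00926×10⁻⁴ × 30931.2 = 27.8667 m³
In qt: 27.8667 / 0.000946353 = 29446.4 qt

2.94×10⁴ qt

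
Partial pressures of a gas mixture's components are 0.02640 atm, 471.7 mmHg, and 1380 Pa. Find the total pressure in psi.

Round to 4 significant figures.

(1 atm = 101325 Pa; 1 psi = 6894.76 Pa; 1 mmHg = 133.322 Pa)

9.709 psi

0.02640 atm × 101325 = 2674.98 Pa
471.7 mmHg × 133.322 = 62888 Pa
1380 Pa (already Pa)
Sum: 2674.98 + 62888 + 1380 = 66943 Pa
In psi: 66943 / 6894.76 = 9.70926 psi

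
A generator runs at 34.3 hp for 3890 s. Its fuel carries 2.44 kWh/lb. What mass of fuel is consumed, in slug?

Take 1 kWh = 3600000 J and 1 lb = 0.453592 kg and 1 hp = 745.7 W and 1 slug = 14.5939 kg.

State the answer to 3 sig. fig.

0.352 slug

34.3 hp → 25577.5 W
E = P × t = 25577.5 × 3890 = 9.94965×10⁷ J
2.44 kWh/lb → 1.93654×10⁷ J/kg
m = E / e_s = 9.94965×10⁷ / 1.93654×10⁷ = 5.13785 kg
In slug: 5.13785 / 14.5939 = 0.352055 slug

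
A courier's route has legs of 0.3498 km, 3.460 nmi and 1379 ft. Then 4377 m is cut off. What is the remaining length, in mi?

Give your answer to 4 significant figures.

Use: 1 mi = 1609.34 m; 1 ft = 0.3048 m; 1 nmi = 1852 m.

1.740 mi

0.3498 km × 1000 = 349.8 m
3.460 nmi × 1852 = 6407.92 m
1379 ft × 0.3048 = 420.319 m
4377 m (already m)
Sum: 349.8 + 6407.92 + 420.319 − 4377 = 2801.04 m
In mi: 2801.04 / 1609.34 = 1.74049 mi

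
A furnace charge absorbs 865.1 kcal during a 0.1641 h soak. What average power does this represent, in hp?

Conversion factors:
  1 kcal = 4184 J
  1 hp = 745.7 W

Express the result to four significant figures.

865.1 kcal × 4184 = 3.61958×10⁶ J
0.1641 h × 3600 = 590.76 s
P = E / t = 3.61958×10⁶ J / 590.76 s = 6126.99 W
6126.99 W ÷ (745.7 W/hp) = 8.21643 hp

8.216 hp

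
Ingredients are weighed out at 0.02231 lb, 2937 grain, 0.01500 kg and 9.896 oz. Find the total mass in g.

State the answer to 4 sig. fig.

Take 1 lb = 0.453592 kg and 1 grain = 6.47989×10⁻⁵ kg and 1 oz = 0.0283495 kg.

496.0 g

0.02231 lb × 0.453592 = 0.0101196 kg
2937 grain × 6.47989×10⁻⁵ = 0.190314 kg
0.01500 kg (already kg)
9.896 oz × 0.0283495 = 0.280547 kg
Combined: 0.0101196 + 0.190314 + 0.015 + 0.280547 = 0.495981 kg
In g: 0.495981 / 0.001 = 495.981 g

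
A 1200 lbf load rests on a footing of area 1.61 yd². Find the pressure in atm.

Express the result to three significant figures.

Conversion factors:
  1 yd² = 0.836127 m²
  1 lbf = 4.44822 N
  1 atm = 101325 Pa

1200 lbf × 4.44822 = 5337.86 N
1.61 yd² × 0.836127 = 1.34616 m²
P = F / A = 5337.86 N / 1.34616 m² = 3965.25 Pa
3965.25 Pa ÷ (101325 Pa/atm) = 0.039134 atm

0.0391 atm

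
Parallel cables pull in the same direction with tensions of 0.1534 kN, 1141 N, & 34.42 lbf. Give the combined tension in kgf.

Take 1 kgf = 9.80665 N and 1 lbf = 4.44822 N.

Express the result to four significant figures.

147.6 kgf

0.1534 kN × 1000 = 153.4 N
1141 N (already N)
34.42 lbf × 4.44822 = 153.108 N
Combined: 153.4 + 1141 + 153.108 = 1447.51 N
In kgf: 1447.51 / 9.80665 = 147.605 kgf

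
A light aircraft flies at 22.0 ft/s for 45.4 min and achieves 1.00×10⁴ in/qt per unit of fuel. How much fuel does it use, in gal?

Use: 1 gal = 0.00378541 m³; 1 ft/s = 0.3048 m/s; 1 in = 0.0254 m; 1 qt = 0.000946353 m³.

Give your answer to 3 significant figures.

18.0 gal

22.0 ft/s → 6.7056 m/s
45.4 min → 2724 s
d = v × t = 6.7056 × 2724 = 18266.1 m
1.00×10⁴ in/qt → 268399 m/m³
V = d / (distance per unit fuel) = 18266.1 / 268399 = 0.0680558 m³
In gal: 0.0680558 / 0.00378541 = 17.9784 gal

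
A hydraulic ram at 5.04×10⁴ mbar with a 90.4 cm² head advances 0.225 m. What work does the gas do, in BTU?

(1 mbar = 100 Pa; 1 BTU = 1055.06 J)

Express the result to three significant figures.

5.04×10⁴ mbar → 5.04×10⁶ Pa
90.4 cm² → 0.00904 m²
F = P × A = 5.04×10⁶ × 0.00904 = 45561.6 N
W = F × d = 45561.6 × 0.225 = 10251.4 J
In BTU: 10251.4 / 1055.06 = 9.71641 BTU

9.72 BTU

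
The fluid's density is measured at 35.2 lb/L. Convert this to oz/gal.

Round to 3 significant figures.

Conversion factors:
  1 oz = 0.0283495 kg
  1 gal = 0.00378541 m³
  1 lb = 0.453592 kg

35.2 lb/L × 0.453592 kg/lb ÷ 0.001 m³/L = 15966.4 kg/m³
15966.4 kg/m³ ÷ 0.0283495 kg/oz × 0.00378541 m³/gal = 2131.94 oz/gal

2130 oz/gal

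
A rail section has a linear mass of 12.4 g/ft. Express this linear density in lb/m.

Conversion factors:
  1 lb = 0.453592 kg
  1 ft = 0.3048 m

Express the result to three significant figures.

12.4 g/ft × 0.001 kg/g ÷ 0.3048 m/ft = 0.0406824 kg/m
0.0406824 kg/m ÷ 0.453592 kg/lb = 0.0896894 lb/m

0.0897 lb/m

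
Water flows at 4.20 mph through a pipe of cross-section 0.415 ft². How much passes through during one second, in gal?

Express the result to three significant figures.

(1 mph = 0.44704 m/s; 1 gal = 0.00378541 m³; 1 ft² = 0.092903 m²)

19.1 gal

4.20 mph × 0.44704 = 1.87757 m/s
0.415 ft² × 0.092903 = 0.0385547 m²
V = v × A × t = 1.87757 m/s × 0.0385547 m² × 1 s = 0.0723891 m³
0.0723891 m³ ÷ (0.00378541 m³/gal) = 19.1232 gal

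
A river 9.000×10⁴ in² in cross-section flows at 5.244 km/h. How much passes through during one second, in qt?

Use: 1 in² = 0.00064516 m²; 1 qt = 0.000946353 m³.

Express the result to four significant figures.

8.938×10⁴ qt

5.244 km/h × (1/3.6) → 1.45667 m/s
9.000×10⁴ in² × 0.00064516 → 58.0644 m²
V = v × A × t = 1.45667 m/s × 58.0644 m² × 1 s = 84.5807 m³
84.5807 m³ ÷ (0.000946353 m³/qt) = 89375.4 qt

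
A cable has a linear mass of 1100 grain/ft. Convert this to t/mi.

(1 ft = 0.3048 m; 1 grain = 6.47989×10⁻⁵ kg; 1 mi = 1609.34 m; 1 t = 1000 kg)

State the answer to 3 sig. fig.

0.376 t/mi

1100 grain/ft × 6.47989×10⁻⁵ kg/grain ÷ 0.3048 m/ft = 0.233854 kg/m
0.233854 kg/m ÷ 1000 kg/t × 1609.34 m/mi = 0.376351 t/mi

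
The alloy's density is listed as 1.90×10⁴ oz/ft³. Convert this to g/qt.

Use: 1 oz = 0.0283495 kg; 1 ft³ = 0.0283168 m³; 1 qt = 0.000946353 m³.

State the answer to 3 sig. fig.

1.90×10⁴ oz/ft³ × 0.0283495 kg/oz ÷ 0.0283168 m³/ft³ = 19021.9 kg/m³
19021.9 kg/m³ ÷ 0.001 kg/g × 0.000946353 m³/qt = 18001.4 g/qt

1.80×10⁴ g/qt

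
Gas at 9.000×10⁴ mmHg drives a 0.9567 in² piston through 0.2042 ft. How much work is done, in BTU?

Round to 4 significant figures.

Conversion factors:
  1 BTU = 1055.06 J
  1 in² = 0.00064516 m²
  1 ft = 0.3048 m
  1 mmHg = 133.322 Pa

0.4369 BTU

9.000×10⁴ mmHg → 1.1999×10⁷ Pa
0.9567 in² → 6.17225×10⁻⁴ m²
F = P × A = 1.1999×10⁷ × 6.17225×10⁻⁴ = 7406.08 N
0.2042 ft → 0.0622402 m
W = F × d = 7406.08 × 0.0622402 = 460.956 J
In BTU: 460.956 / 1055.06 = 0.4369 BTU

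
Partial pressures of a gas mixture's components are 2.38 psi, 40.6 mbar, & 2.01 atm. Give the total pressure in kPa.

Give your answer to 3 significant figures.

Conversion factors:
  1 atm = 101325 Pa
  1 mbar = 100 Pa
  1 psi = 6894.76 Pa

224 kPa

2.38 psi × 6894.76 = 16409.5 Pa
40.6 mbar × 100 = 4060 Pa
2.01 atm × 101325 = 203663 Pa
Sum: 16409.5 + 4060 + 203663 = 224132 Pa
In kPa: 224132 / 1000 = 224.132 kPa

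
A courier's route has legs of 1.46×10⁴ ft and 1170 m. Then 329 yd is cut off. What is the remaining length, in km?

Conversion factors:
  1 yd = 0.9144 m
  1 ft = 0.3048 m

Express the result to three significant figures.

1.46×10⁴ ft × 0.3048 = 4450.08 m
1170 m (already m)
329 yd × 0.9144 = 300.838 m
Result: 4450.08 + 1170 − 300.838 = 5319.24 m
In km: 5319.24 / 1000 = 5.31924 km

5.32 km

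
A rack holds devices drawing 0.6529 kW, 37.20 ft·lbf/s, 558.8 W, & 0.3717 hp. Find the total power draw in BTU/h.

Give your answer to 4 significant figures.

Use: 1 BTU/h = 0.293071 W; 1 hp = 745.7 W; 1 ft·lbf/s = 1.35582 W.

5252 BTU/h

0.6529 kW × 1000 → 652.9 W
37.20 ft·lbf/s × 1.35582 → 50.4365 W
558.8 W (already W)
0.3717 hp × 745.7 → 277.177 W
Sum: 652.9 + 50.4365 + 558.8 + 277.177 = 1539.31 W
In BTU/h: 1539.31 / 0.293071 = 5252.34 BTU/h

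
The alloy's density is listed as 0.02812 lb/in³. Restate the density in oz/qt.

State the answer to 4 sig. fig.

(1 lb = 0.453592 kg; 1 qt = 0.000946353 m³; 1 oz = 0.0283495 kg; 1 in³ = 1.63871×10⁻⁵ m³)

25.98 oz/qt

0.02812 lb/in³ × 0.453592 kg/lb ÷ 1.63871×10⁻⁵ m³/in³ = 778.357 kg/m³
778.357 kg/m³ ÷ 0.0283495 kg/oz × 0.000946353 m³/qt = 25.9828 oz/qt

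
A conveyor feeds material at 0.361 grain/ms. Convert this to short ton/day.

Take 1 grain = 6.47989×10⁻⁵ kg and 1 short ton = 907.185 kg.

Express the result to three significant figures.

2.23 short ton/day

0.361 grain/ms × 6.47989×10⁻⁵ kg/grain ÷ 0.001 s/ms = 0.0233924 kg/s
0.0233924 kg/s ÷ 907.185 kg/short ton × 86400 s/day = 2.22788 short ton/day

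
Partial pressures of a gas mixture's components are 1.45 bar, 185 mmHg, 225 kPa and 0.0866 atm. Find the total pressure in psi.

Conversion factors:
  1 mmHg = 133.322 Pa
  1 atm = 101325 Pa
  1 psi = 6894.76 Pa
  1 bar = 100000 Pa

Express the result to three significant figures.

58.5 psi

1.45 bar × 100000 = 145000 Pa
185 mmHg × 133.322 = 24664.6 Pa
225 kPa × 1000 = 225000 Pa
0.0866 atm × 101325 = 8774.74 Pa
Combined: 145000 + 24664.6 + 225000 + 8774.74 = 403439 Pa
In psi: 403439 / 6894.76 = 58.5139 psi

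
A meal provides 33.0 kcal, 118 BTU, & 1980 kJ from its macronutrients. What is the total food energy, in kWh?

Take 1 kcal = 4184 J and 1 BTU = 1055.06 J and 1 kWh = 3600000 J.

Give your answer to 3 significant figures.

0.623 kWh

33.0 kcal × 4184 = 138072 J
118 BTU × 1055.06 = 124497 J
1980 kJ × 1000 = 1.98×10⁶ J
Sum: 138072 + 124497 + 1.98×10⁶ = 2.24257×10⁶ J
In kWh: 2.24257×10⁶ / 3600000 = 0.622936 kWh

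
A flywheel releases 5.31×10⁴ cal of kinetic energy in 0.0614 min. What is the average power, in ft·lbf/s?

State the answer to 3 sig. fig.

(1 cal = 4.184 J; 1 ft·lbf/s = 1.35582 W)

4.45×10⁴ ft·lbf/s

5.31×10⁴ cal × 4.184 = 222170 J
0.0614 min × 60 = 3.684 s
P = E / t = 222170 J / 3.684 s = 60306.7 W
60306.7 W ÷ (1.35582 W/ft·lbf/s) = 44479.9 ft·lbf/s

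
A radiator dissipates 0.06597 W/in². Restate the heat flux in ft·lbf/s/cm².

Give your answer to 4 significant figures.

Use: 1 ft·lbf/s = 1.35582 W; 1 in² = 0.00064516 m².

0.007542 ft·lbf/s/cm²

0.06597 W/in² ÷ 0.00064516 m²/in² = 102.254 W/m²
102.254 W/m² ÷ 1.35582 W/ft·lbf/s × 0.0001 m²/cm² = 0.00754186 ft·lbf/s/cm²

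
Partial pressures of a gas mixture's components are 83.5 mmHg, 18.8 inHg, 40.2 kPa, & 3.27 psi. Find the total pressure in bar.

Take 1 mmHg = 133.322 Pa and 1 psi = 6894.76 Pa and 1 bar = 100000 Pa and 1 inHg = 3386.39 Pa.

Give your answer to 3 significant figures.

1.38 bar

83.5 mmHg × 133.322 = 11132.4 Pa
18.8 inHg × 3386.39 = 63664.1 Pa
40.2 kPa × 1000 = 40200 Pa
3.27 psi × 6894.76 = 22545.9 Pa
Total: 11132.4 + 63664.1 + 40200 + 22545.9 = 137542 Pa
In bar: 137542 / 100000 = 1.37542 bar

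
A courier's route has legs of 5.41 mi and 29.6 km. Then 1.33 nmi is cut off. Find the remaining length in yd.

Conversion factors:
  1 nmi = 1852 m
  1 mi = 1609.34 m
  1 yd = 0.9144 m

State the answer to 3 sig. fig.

3.92×10⁴ yd

5.41 mi × 1609.34 = 8706.53 m
29.6 km × 1000 = 29600 m
1.33 nmi × 1852 = 2463.16 m
Net: 8706.53 + 29600 − 2463.16 = 35843.4 m
In yd: 35843.4 / 0.9144 = 39198.8 yd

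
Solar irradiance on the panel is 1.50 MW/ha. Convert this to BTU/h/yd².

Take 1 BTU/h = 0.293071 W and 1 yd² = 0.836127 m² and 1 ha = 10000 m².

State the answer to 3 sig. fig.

428 BTU/h/yd²

1.50 MW/ha × 1000000 W/MW ÷ 10000 m²/ha = 150 W/m²
150 W/m² ÷ 0.293071 W/BTU/h × 0.836127 m²/yd² = 427.948 BTU/h/yd²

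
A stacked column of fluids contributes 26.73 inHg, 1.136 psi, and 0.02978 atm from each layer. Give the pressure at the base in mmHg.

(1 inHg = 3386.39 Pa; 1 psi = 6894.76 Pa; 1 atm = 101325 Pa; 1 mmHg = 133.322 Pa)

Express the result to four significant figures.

760.3 mmHg

26.73 inHg × 3386.39 → 90518.2 Pa
1.136 psi × 6894.76 → 7832.45 Pa
0.02978 atm × 101325 → 3017.46 Pa
Sum: 90518.2 + 7832.45 + 3017.46 = 101368 Pa
In mmHg: 101368 / 133.322 = 760.325 mmHg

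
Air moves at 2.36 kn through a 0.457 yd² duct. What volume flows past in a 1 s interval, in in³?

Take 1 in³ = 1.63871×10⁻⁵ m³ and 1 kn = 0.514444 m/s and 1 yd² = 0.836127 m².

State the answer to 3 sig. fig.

2.83×10⁴ in³

2.36 kn × 0.514444 → 1.21409 m/s
0.457 yd² × 0.836127 → 0.38211 m²
V = v × A × t = 1.21409 m/s × 0.38211 m² × 1 s = 0.463916 m³
0.463916 m³ ÷ (1.63871×10⁻⁵ m³/in³) = 28309.8 in³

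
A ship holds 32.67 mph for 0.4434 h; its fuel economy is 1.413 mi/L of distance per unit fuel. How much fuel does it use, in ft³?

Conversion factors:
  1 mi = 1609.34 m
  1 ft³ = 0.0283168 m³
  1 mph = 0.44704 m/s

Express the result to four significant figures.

0.3620 ft³

32.67 mph → 14.6048 m/s
0.4434 h → 1596.24 s
d = v × t = 14.6048 × 1596.24 = 23312.8 m
1.413 mi/L → 2.274×10⁶ m/m³
V = d / (distance per unit fuel) = 23312.8 / 2.274×10⁶ = 0.0102519 m³
In ft³: 0.0102519 / 0.0283168 = 0.362043 ft³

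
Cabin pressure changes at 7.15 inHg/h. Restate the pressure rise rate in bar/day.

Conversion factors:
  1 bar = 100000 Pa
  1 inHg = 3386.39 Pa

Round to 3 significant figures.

7.15 inHg/h × 3386.39 Pa/inHg ÷ 3600 s/h = 6.72575 Pa/s
6.72575 Pa/s ÷ 100000 Pa/bar × 86400 s/day = 5.81105 bar/day

5.81 bar/day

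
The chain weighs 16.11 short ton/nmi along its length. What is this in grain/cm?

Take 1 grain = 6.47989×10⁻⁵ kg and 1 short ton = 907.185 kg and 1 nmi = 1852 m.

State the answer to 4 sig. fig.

16.11 short ton/nmi × 907.185 kg/short ton ÷ 1852 m/nmi = 7.89133 kg/m
7.89133 kg/m ÷ 6.47989×10⁻⁵ kg/grain × 0.01 m/cm = 1217.82 grain/cm

1218 grain/cm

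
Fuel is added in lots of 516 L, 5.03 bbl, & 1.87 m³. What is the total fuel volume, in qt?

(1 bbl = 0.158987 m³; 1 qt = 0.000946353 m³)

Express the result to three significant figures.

3370 qt

516 L × 0.001 = 0.516 m³
5.03 bbl × 0.158987 = 0.799705 m³
1.87 m³ (already m³)
Sum: 0.516 + 0.799705 + 1.87 = 3.1857 m³
In qt: 3.1857 / 0.000946353 = 3366.29 qt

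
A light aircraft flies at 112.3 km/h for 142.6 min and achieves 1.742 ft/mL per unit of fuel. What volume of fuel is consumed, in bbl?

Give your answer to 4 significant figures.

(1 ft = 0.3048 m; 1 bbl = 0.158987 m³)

3.162 bbl

112.3 km/h → 31.1944 m/s
142.6 min → 8556 s
d = v × t = 31.1944 × 8556 = 266899 m
1.742 ft/mL → 530962 m/m³
V = d / (distance per unit fuel) = 266899 / 530962 = 0.502671 m³
In bbl: 0.502671 / 0.158987 = 3.16171 bbl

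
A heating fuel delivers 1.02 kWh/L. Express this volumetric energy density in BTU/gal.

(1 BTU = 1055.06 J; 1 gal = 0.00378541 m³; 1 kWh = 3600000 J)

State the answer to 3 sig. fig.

1.32×10⁴ BTU/gal

1.02 kWh/L × 3600000 J/kWh ÷ 0.001 m³/L = 3.672×10⁹ J/m³
3.672×10⁹ J/m³ ÷ 1055.06 J/BTU × 0.00378541 m³/gal = 13174.6 BTU/gal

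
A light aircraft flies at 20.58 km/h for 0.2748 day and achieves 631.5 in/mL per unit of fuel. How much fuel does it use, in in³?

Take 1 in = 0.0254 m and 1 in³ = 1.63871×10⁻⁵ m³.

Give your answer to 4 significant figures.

20.58 km/h → 5.71667 m/s
0.2748 day → 23742.7 s
d = v × t = 5.71667 × 23742.7 = 135729 m
631.5 in/mL → 1.60401×10⁷ m/m³
V = d / (distance per unit fuel) = 135729 / 1.60401×10⁷ = 0.00846185 m³
In in³: 0.00846185 / 1.63871×10⁻⁵ = 516.373 in³

516.4 in³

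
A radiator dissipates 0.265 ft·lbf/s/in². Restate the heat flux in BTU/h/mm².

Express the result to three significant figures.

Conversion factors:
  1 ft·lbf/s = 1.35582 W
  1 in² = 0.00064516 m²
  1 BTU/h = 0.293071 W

0.00190 BTU/h/mm²

0.265 ft·lbf/s/in² × 1.35582 W/ft·lbf/s ÷ 0.00064516 m²/in² = 556.904 W/m²
556.904 W/m² ÷ 0.293071 W/BTU/h × 10⁻⁶ m²/mm² = 0.00190024 BTU/h/mm²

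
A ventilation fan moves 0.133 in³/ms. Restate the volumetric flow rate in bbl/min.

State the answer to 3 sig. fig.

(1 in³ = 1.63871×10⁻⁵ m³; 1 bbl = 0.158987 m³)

0.133 in³/ms × 1.63871×10⁻⁵ m³/in³ ÷ 0.001 s/ms = 0.00217948 m³/s
0.00217948 m³/s ÷ 0.158987 m³/bbl × 60 s/min = 0.822513 bbl/min

0.823 bbl/min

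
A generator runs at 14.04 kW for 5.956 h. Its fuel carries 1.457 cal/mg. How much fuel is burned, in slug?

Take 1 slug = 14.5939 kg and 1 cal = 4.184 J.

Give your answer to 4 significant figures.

14.04 kW → 14040 W
5.956 h → 21441.6 s
E = P × t = 14040 × 21441.6 = 3.0104×10⁸ J
1.457 cal/mg → 6.09609×10⁶ J/kg
m = E / e_s = 3.0104×10⁸ / 6.09609×10⁶ = 49.3825 kg
In slug: 49.3825 / 14.5939 = 3.38378 slug

3.384 slug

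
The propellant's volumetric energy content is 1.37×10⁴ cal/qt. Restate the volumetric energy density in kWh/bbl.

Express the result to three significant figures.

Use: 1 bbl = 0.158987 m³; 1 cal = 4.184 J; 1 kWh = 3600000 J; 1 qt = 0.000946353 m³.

2.67 kWh/bbl

1.37×10⁴ cal/qt × 4.184 J/cal ÷ 0.000946353 m³/qt = 6.05702×10⁷ J/m³
6.05702×10⁷ J/m³ ÷ 3600000 J/kWh × 0.158987 m³/bbl = 2.67497 kWh/bbl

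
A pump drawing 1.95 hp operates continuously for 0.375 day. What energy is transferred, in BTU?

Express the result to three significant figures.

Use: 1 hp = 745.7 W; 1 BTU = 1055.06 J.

1.95 hp × 745.7 → 1454.12 W
0.375 day × 86400 → 32400 s
E = P × t = 1454.12 W × 32400 s = 4.71135×10⁷ J
4.71135×10⁷ J ÷ (1055.06 J/BTU) = 44654.8 BTU

4.47×10⁴ BTU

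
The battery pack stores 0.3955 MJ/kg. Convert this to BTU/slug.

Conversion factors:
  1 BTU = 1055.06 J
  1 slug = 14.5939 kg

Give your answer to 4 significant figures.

5471 BTU/slug

0.3955 MJ/kg × 1000000 J/MJ = 395500 J/kg
395500 J/kg ÷ 1055.06 J/BTU × 14.5939 kg/slug = 5470.67 BTU/slug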